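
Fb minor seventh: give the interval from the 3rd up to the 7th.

perfect fifth

Spelling the chord: Fb, Abb, Cb, Ebb.
So we need the interval from Abb up to Ebb.
Abb up to Ebb spans 5 letter names and 7 semitones — a perfect fifth.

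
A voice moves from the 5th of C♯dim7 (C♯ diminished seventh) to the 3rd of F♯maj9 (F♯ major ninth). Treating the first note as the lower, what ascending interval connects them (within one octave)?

augmented second

The 5th of C♯dim7 (C♯ diminished seventh) is G; the 3rd of F♯maj9 (F♯ major ninth) is A♯.
2 letter names make it a second; at 3 semitones (a half step wider than major) the quality is augmented.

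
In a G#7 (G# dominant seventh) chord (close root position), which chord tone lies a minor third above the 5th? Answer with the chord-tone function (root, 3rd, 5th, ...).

7th

The chord tones of G#7 (G# dominant seventh) are G# B# D# F#.
The 5th is D#. A minor third above D# is F#.
F# is the chord's 7th.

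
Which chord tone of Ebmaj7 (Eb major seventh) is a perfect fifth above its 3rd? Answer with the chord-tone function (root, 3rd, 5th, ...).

The chord tones of EbΔ7 are Eb–G–Bb–D.
The 3rd is G. A perfect fifth above G is D.
D is the chord's 7th.

7th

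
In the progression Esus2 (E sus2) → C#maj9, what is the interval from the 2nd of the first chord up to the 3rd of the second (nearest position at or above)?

The 2nd of Esus2 (E sus2) is F#; the 3rd of C#maj9 is E#.
From F# to E# is 11 semitones, exactly the major seventh.

major seventh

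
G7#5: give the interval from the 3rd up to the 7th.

G+7: G B D# F.
The 3rd is B and the 7th is F.
5 letter names make it a fifth; at 6 semitones (a half step narrower than perfect) the quality is diminished.
This 3–7 tritone is the characteristic tension at the heart of the dominant sound.

diminished fifth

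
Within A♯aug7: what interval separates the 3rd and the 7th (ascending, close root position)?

The chord tones of A♯ augmented seventh are A♯-C𝄪-E𝄪-G♯.
3rd = C𝄪; 7th = G♯.
From C𝄪 to G♯: 6 semitones over a fifth = diminished.

diminished fifth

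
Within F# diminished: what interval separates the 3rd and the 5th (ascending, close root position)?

The chord tones of F#dim are F#-A-C.
So we need the interval from A up to C.
3 letter names make it a third; at 3 semitones (a half step narrower than major) the quality is minor.

m3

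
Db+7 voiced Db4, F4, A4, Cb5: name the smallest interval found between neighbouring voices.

diminished third

Adjacent intervals: Db4→F4 = major third; F4→A4 = major third; A4→Cb5 = diminished third.
The smallest is A4 to Cb5, a diminished third (2 semitones).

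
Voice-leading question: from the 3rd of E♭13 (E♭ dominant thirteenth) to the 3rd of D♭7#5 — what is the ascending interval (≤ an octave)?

minor seventh

E♭13 (E♭ dominant thirteenth) has G as its 3rd, and D♭7#5 has F as its 3rd.
7 letter names make it a seventh; at 10 semitones (a half step narrower than major) the quality is minor.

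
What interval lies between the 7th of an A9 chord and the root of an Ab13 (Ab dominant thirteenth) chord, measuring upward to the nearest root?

The 7th of A9 is G; the root of Ab13 (Ab dominant thirteenth) is Ab.
2 letter names make it a second; at 1 semitone (a half step narrower than major) the quality is minor.

minor 2nd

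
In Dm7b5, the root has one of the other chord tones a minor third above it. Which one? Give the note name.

F

The chord tones of Dø are D F Ab C.
The root is D. A minor third above D is F.
F is the chord's 3rd.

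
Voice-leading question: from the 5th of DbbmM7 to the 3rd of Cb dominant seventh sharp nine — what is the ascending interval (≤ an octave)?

DbbmM7 has Abb as its 5th, and Cb dominant seventh sharp nine has Eb as its 3rd.
From Abb to Eb: 8 semitones over a fifth = augmented.

augmented 5th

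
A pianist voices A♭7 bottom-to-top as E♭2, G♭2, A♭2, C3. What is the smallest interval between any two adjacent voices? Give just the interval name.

Adjacent intervals: E♭2→G♭2 = minor third; G♭2→A♭2 = major second; A♭2→C3 = major third.
The smallest is G♭2 to A♭2, a major second (2 semitones).

major second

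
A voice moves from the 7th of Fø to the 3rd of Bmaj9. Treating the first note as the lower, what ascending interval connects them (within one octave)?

augmented seventh

The 7th of Fø is E♭; the 3rd of Bmaj9 is D♯.
From E♭ to D♯: 12 semitones over a seventh = augmented.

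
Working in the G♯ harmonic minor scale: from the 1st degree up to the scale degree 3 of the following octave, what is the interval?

Spelling the G♯ harmonic minor scale: G♯ A♯ B C♯ D♯ E F𝄪.
That puts G♯ below B.
From G♯ to B: 15 semitones over a tenth = minor.

minor tenth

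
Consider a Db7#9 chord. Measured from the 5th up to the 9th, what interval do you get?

Spelling the chord: Db-F-Ab-Cb-E.
5th = Ab; 9th = E.
Ab up to E is 8 semitones, a half step wider than a perfect fifth, so the interval is augmented.

augmented 5th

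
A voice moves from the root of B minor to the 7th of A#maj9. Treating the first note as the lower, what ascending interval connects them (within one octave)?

The root of B minor is B; the 7th of A#maj9 is G##.
From B to G##: 10 semitones over a sixth = augmented.

A6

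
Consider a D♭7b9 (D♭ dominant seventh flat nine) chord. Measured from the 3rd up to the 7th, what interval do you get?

Spelling the chord: D♭–F–A♭–C♭–E𝄫.
So we need the interval from F up to C♭.
From F to C♭: 6 semitones over a fifth = diminished.
That tritone between 3rd and 7th is what gives the dominant seventh its pull toward resolution.

diminished fifth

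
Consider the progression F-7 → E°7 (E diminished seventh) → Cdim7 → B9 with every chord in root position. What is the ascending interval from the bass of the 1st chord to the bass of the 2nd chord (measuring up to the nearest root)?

The roots are F and E.
Counting 7 letters and 11 half steps from F gives a major seventh.

M7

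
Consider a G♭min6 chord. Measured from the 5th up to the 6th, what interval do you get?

M2

G♭min6: G♭, B𝄫, D♭, E♭.
5th = D♭; 6th = E♭.
Counting 2 letters and 2 half steps from D♭ gives a major second.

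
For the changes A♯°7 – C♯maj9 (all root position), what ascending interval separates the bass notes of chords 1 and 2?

minor third

The roots are A♯ and C♯.
3 letter names make it a third; at 3 semitones (a half step narrower than major) the quality is minor.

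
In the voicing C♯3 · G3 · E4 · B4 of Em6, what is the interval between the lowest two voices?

Those voices are C♯3 and G3.
5 letter names make it a fifth; at 6 semitones (a half step narrower than perfect) the quality is diminished.

diminished fifth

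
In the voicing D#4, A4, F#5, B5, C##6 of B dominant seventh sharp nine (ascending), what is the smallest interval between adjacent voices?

augmented 2nd

Adjacent intervals: D#4→A4 = diminished fifth; A4→F#5 = major sixth; F#5→B5 = perfect fourth; B5→C##6 = augmented second.
The smallest is B5 to C##6, an augmented second (3 semitones).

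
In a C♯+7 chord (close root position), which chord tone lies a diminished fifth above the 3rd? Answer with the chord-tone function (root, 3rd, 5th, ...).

7th

The chord tones of C♯ augmented seventh are C♯ E♯ G𝄪 B.
The 3rd is E♯. A diminished fifth above E♯ is B.
B is the chord's 7th.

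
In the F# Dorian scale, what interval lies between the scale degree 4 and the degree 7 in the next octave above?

perfect eleventh

Spelling the F# Dorian scale: F# G# A B C# D# E.
That puts B below E.
B up to E spans 11 letter names and 17 semitones — a perfect eleventh.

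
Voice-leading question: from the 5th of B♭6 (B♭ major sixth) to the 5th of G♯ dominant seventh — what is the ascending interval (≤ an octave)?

The 5th of B♭6 (B♭ major sixth) is F; the 5th of G♯ dominant seventh is D♯.
6 letter names make it a sixth; at 10 semitones (a half step wider than major) the quality is augmented.

augmented 6th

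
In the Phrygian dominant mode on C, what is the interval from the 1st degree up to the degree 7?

minor seventh

The scale runs C Db E F G Ab Bb.
So we need the interval from C up to Bb.
C up to Bb is 10 semitones, a half step narrower than a major seventh, so the interval is minor.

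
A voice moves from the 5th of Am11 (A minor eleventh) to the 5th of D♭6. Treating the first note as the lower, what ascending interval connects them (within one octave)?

The 5th of Am11 (A minor eleventh) is E; the 5th of D♭6 is A♭.
From E to A♭: 4 semitones over a fourth = diminished.

diminished 4th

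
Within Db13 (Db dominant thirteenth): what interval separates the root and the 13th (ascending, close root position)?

The chord tones of Db13 (Db dominant thirteenth) are Db-F-Ab-Cb-Eb-Bb.
The root is Db and the 13th is Bb.
Counting 13 letters and 21 half steps from Db gives a major thirteenth.

major 13th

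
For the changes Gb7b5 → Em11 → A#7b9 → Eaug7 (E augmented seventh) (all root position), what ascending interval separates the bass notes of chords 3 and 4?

diminished fifth

The roots are A# and E.
A# up to E is 6 semitones, a half step narrower than a perfect fifth, so the interval is diminished.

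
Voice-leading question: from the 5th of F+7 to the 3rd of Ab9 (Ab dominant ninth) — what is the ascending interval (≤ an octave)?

diminished octave

The 5th of F+7 is C#; the 3rd of Ab9 (Ab dominant ninth) is C.
8 letter names make it an octave; at 11 semitones (a half step narrower than perfect) the quality is diminished.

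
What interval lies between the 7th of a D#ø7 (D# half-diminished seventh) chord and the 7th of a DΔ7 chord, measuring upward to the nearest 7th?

The 7th of D#ø7 (D# half-diminished seventh) is C#; the 7th of DΔ7 is C#.
Counting 1 letters and 0 half steps from C# gives a perfect unison.

perfect unison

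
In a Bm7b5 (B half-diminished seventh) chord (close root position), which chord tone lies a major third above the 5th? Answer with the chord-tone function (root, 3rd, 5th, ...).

Bm7b5 is spelled B D F A.
The 5th is F. A major third above F is A.
A is the chord's 7th.

7th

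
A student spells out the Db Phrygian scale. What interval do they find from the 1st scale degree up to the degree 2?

minor 2nd

Db phrygian: Db Ebb Fb Gb Ab Bbb Cb.
So we need the interval from Db up to Ebb.
2 letter names make it a second; at 1 semitone (a half step narrower than major) the quality is minor.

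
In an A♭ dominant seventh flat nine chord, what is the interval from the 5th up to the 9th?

Spelling the chord: A♭-C-E♭-G♭-B𝄫.
The 5th is E♭ and the 9th is B𝄫.
From E♭ to B𝄫: 6 semitones over a fifth = diminished.

diminished fifth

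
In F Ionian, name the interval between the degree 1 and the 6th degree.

F major: F G A Bb C D E.
The degree 1 is F and the degree 6 is D.
From F to D is 9 semitones, exactly the major sixth.

major sixth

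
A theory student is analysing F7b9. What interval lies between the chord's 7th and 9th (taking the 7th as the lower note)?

Spelling the chord: F–A–C–Eb–Gb.
That puts Eb below Gb.
Eb up to Gb is 3 semitones, a half step narrower than a major third, so the interval is minor.

minor third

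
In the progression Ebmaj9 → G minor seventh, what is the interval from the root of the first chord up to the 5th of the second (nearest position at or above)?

The root of Ebmaj9 is Eb; the 5th of G minor seventh is D.
From Eb to D is 11 semitones, exactly the major seventh.

major seventh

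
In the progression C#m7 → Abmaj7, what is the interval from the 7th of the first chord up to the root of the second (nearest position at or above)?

The 7th of C#m7 is B; the root of Abmaj7 is Ab.
From B to Ab: 9 semitones over a seventh = diminished.

diminished seventh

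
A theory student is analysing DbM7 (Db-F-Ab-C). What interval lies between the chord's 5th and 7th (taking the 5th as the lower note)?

The 5th is Ab and the 7th is C.
From Ab to C is 4 semitones, exactly the major third.

major third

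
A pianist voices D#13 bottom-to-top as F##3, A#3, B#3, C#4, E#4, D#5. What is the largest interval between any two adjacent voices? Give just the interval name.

Adjacent intervals: F##3→A#3 = minor third; A#3→B#3 = major second; B#3→C#4 = minor second; C#4→E#4 = major third; E#4→D#5 = minor seventh.
The largest is E#4 to D#5, a minor seventh (10 semitones).

minor 7th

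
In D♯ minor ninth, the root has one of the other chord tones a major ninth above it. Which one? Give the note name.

E#

D♯ minor ninth: D♯ F♯ A♯ C♯ E♯.
The root is D♯. A major ninth above D♯ is E♯.
E♯ is the chord's 9th.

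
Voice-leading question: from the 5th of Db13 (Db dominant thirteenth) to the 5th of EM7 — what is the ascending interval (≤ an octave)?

augmented second

Db13 (Db dominant thirteenth) has Ab as its 5th, and EM7 has B as its 5th.
Ab up to B is 3 semitones, a half step wider than a major second, so the interval is augmented.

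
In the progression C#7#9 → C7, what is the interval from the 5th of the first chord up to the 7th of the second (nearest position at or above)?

C#7#9 has G# as its 5th, and C7 has Bb as its 7th.
From G# to Bb: 2 semitones over a third = diminished.

diminished 3rd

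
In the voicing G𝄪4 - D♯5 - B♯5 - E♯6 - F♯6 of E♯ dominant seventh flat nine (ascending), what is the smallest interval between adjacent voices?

Adjacent intervals: G𝄪4→D♯5 = diminished fifth; D♯5→B♯5 = major sixth; B♯5→E♯6 = perfect fourth; E♯6→F♯6 = minor second.
The smallest is E♯6 to F♯6, a minor second (1 semitone).

minor second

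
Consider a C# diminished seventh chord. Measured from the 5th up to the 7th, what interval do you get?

minor 3rd

C# diminished seventh: C#, E, G, Bb.
The 5th is G and the 7th is Bb.
G up to Bb is 3 semitones, a half step narrower than a major third, so the interval is minor.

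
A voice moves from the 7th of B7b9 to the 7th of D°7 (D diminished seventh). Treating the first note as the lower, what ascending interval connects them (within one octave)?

diminished third

The 7th of B7b9 is A; the 7th of D°7 (D diminished seventh) is C♭.
A up to C♭ is 2 semitones, a whole step narrower than a major third, so the interval is diminished.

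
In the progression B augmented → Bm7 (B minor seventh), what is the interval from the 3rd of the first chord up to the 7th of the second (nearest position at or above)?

B augmented has D# as its 3rd, and Bm7 (B minor seventh) has A as its 7th.
D# up to A is 6 semitones, a half step narrower than a perfect fifth, so the interval is diminished.

diminished 5th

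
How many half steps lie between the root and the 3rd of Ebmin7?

Spelling the chord: Eb–Gb–Bb–Db.
Eb to Gb is a minor third: 3 semitones.

3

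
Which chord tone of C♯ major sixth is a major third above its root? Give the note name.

E#

Spelling the chord: C♯, E♯, G♯, A♯.
The root is C♯. A major third above C♯ is E♯.
E♯ is the chord's 3rd.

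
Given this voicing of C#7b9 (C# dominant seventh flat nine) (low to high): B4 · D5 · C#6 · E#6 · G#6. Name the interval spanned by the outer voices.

The outer voices are B4 and G#6.
Counting 13 letters and 21 half steps from B gives a major thirteenth.

major 13th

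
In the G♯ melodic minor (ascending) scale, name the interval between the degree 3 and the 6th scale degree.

augmented fourth

G♯ melodic minor: G♯ A♯ B C♯ D♯ E♯ F𝄪.
So we need the interval from B up to E♯.
From B to E♯: 6 semitones over a fourth = augmented.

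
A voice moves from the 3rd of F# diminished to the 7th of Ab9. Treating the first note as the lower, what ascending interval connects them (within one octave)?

diminished seventh

F# diminished has A as its 3rd, and Ab9 has Gb as its 7th.
From A to Gb: 9 semitones over a seventh = diminished.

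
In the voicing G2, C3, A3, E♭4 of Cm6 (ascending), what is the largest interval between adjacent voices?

major sixth

Adjacent intervals: G2→C3 = perfect fourth; C3→A3 = major sixth; A3→E♭4 = diminished fifth.
The largest is C3 to A3, a major sixth (9 semitones).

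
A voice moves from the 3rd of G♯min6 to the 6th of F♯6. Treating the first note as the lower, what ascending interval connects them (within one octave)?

G♯min6 has B as its 3rd, and F♯6 has D♯ as its 6th.
B up to D♯ spans 3 letter names and 4 semitones — a major third.

major 3rd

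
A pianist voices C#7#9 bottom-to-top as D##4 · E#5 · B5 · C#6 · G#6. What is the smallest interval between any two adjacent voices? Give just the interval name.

Adjacent intervals: D##4→E#5 = minor ninth; E#5→B5 = diminished fifth; B5→C#6 = major second; C#6→G#6 = perfect fifth.
The smallest is B5 to C#6, a major second (2 semitones).

M2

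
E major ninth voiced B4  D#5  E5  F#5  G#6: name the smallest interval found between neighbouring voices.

Adjacent intervals: B4→D#5 = major third; D#5→E5 = minor second; E5→F#5 = major second; F#5→G#6 = major ninth.
The smallest is D#5 to E5, a minor second (1 semitone).

minor second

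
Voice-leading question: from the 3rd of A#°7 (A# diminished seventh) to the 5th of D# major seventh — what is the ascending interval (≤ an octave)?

The 3rd of A#°7 (A# diminished seventh) is C#; the 5th of D# major seventh is A#.
C# up to A# spans 6 letter names and 9 semitones — a major sixth.

major sixth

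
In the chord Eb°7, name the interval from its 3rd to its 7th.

d5

The chord tones of Eb°7 are Eb-Gb-Bbb-Dbb.
So we need the interval from Gb up to Dbb.
From Gb to Dbb: 6 semitones over a fifth = diminished.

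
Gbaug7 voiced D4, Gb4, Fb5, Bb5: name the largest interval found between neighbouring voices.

Adjacent intervals: D4→Gb4 = diminished fourth; Gb4→Fb5 = minor seventh; Fb5→Bb5 = augmented fourth.
The largest is Gb4 to Fb5, a minor seventh (10 semitones).

minor seventh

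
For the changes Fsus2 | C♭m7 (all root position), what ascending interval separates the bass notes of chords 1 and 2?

diminished 5th

The roots are F and C♭.
F up to C♭ is 6 semitones, a half step narrower than a perfect fifth, so the interval is diminished.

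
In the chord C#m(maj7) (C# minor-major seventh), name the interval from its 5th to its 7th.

C#m(maj7): C#-E-G#-B#.
So we need the interval from G# up to B#.
G# up to B# spans 3 letter names and 4 semitones — a major third.

major third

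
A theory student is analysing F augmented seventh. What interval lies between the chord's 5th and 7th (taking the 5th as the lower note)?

d3

Spelling the chord: F, A, C#, Eb.
5th = C#; 7th = Eb.
C# up to Eb is 2 semitones, a whole step narrower than a major third, so the interval is diminished.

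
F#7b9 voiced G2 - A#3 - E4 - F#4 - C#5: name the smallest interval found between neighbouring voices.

M2

Adjacent intervals: G2→A#3 = augmented ninth; A#3→E4 = diminished fifth; E4→F#4 = major second; F#4→C#5 = perfect fifth.
The smallest is E4 to F#4, a major second (2 semitones).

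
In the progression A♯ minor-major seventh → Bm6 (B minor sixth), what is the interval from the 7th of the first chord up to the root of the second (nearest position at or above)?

diminished third

The 7th of A♯ minor-major seventh is G𝄪; the root of Bm6 (B minor sixth) is B.
G𝄪 up to B is 2 semitones, a whole step narrower than a major third, so the interval is diminished.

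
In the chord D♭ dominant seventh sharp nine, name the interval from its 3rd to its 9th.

The chord tones of D♭ dominant seventh sharp nine are D♭ F A♭ C♭ E.
3rd = F; 9th = E.
F up to E spans 7 letter names and 11 semitones — a major seventh.

major seventh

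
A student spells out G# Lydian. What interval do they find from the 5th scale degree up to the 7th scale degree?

major third

Spelling G# Lydian: G# A# B# C## D# E# F##.
That puts D# below F##.
From D# to F## is 4 semitones, exactly the major third.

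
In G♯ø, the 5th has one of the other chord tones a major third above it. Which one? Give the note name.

The chord tones of G♯m7b5 are G♯ B D F♯.
The 5th is D. A major third above D is F♯.
F♯ is the chord's 7th.

F#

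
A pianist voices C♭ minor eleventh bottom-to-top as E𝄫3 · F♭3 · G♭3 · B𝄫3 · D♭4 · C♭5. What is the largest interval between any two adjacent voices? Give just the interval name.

Adjacent intervals: E𝄫3→F♭3 = major second; F♭3→G♭3 = major second; G♭3→B𝄫3 = minor third; B𝄫3→D♭4 = major third; D♭4→C♭5 = minor seventh.
The largest is D♭4 to C♭5, a minor seventh (10 semitones).

minor seventh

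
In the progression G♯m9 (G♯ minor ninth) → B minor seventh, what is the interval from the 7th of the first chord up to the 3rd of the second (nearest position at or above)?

minor sixth

G♯m9 (G♯ minor ninth) has F♯ as its 7th, and B minor seventh has D as its 3rd.
6 letter names make it a sixth; at 8 semitones (a half step narrower than major) the quality is minor.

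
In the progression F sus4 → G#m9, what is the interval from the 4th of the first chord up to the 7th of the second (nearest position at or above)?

augmented 5th

The 4th of F sus4 is Bb; the 7th of G#m9 is F#.
From Bb to F#: 8 semitones over a fifth = augmented.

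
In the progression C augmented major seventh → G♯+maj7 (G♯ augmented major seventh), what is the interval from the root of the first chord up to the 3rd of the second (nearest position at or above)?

C augmented major seventh has C as its root, and G♯+maj7 (G♯ augmented major seventh) has B♯ as its 3rd.
From C to B♯: 12 semitones over a seventh = augmented.

augmented seventh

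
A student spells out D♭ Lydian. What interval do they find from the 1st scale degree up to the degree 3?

D♭ lydian: D♭ E♭ F G A♭ B♭ C.
That puts D♭ below F.
D♭ up to F spans 3 letter names and 4 semitones — a major third.

major 3rd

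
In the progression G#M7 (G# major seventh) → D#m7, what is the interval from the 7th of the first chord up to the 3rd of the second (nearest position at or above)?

G#M7 (G# major seventh) has F## as its 7th, and D#m7 has F# as its 3rd.
From F## to F#: 11 semitones over an octave = diminished.

diminished octave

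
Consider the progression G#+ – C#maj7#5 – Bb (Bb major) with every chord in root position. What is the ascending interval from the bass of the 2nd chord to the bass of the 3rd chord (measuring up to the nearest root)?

The roots are C# and Bb.
7 letter names make it a seventh; at 9 semitones (a whole step narrower than major) the quality is diminished.

diminished 7th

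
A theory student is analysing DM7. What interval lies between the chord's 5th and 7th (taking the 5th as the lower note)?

Spelling the chord: D F# A C#.
5th = A; 7th = C#.
From A to C# is 4 semitones, exactly the major third.

major third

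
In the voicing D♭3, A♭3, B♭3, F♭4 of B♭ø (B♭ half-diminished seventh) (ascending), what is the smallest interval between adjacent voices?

M2

Adjacent intervals: D♭3→A♭3 = perfect fifth; A♭3→B♭3 = major second; B♭3→F♭4 = diminished fifth.
The smallest is A♭3 to B♭3, a major second (2 semitones).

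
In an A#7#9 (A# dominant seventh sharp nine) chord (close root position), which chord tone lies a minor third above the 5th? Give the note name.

G#

A#7#9 (A# dominant seventh sharp nine) is spelled A#-C##-E#-G#-B##.
The 5th is E#. A minor third above E# is G#.
G# is the chord's 7th.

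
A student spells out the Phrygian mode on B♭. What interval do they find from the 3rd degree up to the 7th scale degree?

perfect fifth

B♭ phrygian: B♭ C♭ D♭ E♭ F G♭ A♭.
3rd degree = D♭; degree 7 = A♭.
D♭ up to A♭ spans 5 letter names and 7 semitones — a perfect fifth.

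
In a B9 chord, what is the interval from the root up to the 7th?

The chord tones of B9 are B D# F# A C#.
That puts B below A.
7 letter names make it a seventh; at 10 semitones (a half step narrower than major) the quality is minor.

minor seventh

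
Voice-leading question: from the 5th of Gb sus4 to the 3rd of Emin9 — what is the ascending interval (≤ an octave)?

Gb sus4 has Db as its 5th, and Emin9 has G as its 3rd.
Db up to G is 6 semitones, a half step wider than a perfect fourth, so the interval is augmented.

augmented fourth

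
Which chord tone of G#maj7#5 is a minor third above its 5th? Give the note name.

G#+maj7 (G# augmented major seventh) is spelled G# B# D## F##.
The 5th is D##. A minor third above D## is F##.
F## is the chord's 7th.

F##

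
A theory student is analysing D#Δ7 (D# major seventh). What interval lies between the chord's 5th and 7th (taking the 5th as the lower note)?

D# major seventh: D#-F##-A#-C##.
So we need the interval from A# up to C##.
A# up to C## spans 3 letter names and 4 semitones — a major third.

major 3rd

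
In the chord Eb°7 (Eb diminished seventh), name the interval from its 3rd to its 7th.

Spelling the chord: Eb–Gb–Bbb–Dbb.
That puts Gb below Dbb.
5 letter names make it a fifth; at 6 semitones (a half step narrower than perfect) the quality is diminished.

diminished fifth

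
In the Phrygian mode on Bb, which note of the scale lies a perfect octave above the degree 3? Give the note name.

Db

The scale is Bb Cb Db Eb F Gb Ab.
The degree 3 is Db; a perfect octave above that is Db — scale degree 3.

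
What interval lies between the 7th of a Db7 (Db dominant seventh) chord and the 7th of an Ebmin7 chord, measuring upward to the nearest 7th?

Db7 (Db dominant seventh) has Cb as its 7th, and Ebmin7 has Db as its 7th.
From Cb to Db is 2 semitones, exactly the major second.

major second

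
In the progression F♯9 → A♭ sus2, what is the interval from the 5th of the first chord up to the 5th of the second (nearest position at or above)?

diminished third

F♯9 has C♯ as its 5th, and A♭ sus2 has E♭ as its 5th.
3 letter names make it a third; at 2 semitones (a whole step narrower than major) the quality is diminished.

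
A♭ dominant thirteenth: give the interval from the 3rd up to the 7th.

A♭13: A♭-C-E♭-G♭-B♭-F.
The 3rd is C and the 7th is G♭.
5 letter names make it a fifth; at 6 semitones (a half step narrower than perfect) the quality is diminished.

diminished 5th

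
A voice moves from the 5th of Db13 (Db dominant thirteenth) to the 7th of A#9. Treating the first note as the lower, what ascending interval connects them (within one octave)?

Db13 (Db dominant thirteenth) has Ab as its 5th, and A#9 has G# as its 7th.
From Ab to G#: 12 semitones over a seventh = augmented.

augmented seventh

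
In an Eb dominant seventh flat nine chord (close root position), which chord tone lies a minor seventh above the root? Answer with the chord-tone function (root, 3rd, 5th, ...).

7th

Eb7b9: Eb G Bb Db Fb.
The root is Eb. A minor seventh above Eb is Db.
Db is the chord's 7th.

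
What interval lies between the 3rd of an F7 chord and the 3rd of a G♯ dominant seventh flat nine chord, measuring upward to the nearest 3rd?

F7 has A as its 3rd, and G♯ dominant seventh flat nine has B♯ as its 3rd.
From A to B♯: 3 semitones over a second = augmented.

augmented second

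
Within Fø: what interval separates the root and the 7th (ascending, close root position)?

Spelling the chord: F Ab Cb Eb.
That puts F below Eb.
F up to Eb is 10 semitones, a half step narrower than a major seventh, so the interval is minor.

minor seventh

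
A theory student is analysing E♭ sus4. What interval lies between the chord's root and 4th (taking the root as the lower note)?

Spelling the chord: E♭-A♭-B♭.
That puts E♭ below A♭.
From E♭ to A♭ is 5 semitones, exactly the perfect fourth.

perfect fourth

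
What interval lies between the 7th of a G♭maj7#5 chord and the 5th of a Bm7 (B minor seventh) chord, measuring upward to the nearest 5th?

augmented 1st

G♭maj7#5 has F as its 7th, and Bm7 (B minor seventh) has F♯ as its 5th.
From F to F♯: 1 semitone over a unison = augmented.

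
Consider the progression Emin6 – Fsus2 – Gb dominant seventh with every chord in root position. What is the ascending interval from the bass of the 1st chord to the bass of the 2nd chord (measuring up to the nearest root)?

m2

The roots are E and F.
2 letter names make it a second; at 1 semitone (a half step narrower than major) the quality is minor.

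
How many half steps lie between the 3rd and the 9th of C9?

The chord tones of C9 (C dominant ninth) are C–E–G–Bb–D.
E to D is a minor seventh: 10 semitones.

10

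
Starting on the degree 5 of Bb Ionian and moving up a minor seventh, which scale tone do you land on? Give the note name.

The scale is Bb C D Eb F G A.
The degree 5 is F; a minor seventh above that is Eb — scale degree 4.

Eb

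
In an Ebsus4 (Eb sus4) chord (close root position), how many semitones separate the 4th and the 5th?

The chord tones of Ebsus4 are Eb, Ab, Bb.
Ab to Bb is a major second: 2 semitones.

2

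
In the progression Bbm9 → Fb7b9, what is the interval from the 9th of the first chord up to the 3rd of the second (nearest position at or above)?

Bbm9 has C as its 9th, and Fb7b9 has Ab as its 3rd.
6 letter names make it a sixth; at 8 semitones (a half step narrower than major) the quality is minor.

m6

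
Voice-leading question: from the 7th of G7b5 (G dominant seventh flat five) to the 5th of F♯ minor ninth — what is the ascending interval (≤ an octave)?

G7b5 (G dominant seventh flat five) has F as its 7th, and F♯ minor ninth has C♯ as its 5th.
From F to C♯: 8 semitones over a fifth = augmented.

augmented fifth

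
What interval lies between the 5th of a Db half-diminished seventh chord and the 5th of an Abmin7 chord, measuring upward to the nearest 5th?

augmented 5th

Db half-diminished seventh has Abb as its 5th, and Abmin7 has Eb as its 5th.
From Abb to Eb: 8 semitones over a fifth = augmented.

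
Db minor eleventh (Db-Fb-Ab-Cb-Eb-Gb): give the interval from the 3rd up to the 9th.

That puts Fb below Eb.
Fb up to Eb spans 7 letter names and 11 semitones — a major seventh.

major seventh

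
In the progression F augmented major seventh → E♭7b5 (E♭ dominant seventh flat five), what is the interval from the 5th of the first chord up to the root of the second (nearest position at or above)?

The 5th of F augmented major seventh is C♯; the root of E♭7b5 (E♭ dominant seventh flat five) is E♭.
From C♯ to E♭: 2 semitones over a third = diminished.

diminished 3rd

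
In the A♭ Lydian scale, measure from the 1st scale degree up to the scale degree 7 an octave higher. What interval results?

major fourteenth

A♭ lydian: A♭ B♭ C D E♭ F G.
1st scale degree = A♭; degree 7 (up an octave) = G.
From A♭ to G is 23 semitones, exactly the major fourteenth.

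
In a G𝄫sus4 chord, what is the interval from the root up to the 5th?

perfect 5th

G𝄫sus4: G𝄫–C𝄫–D𝄫.
So we need the interval from G𝄫 up to D𝄫.
G𝄫 up to D𝄫 spans 5 letter names and 7 semitones — a perfect fifth.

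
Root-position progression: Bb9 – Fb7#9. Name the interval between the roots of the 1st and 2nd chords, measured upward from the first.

diminished 5th

The roots are Bb and Fb.
Bb up to Fb is 6 semitones, a half step narrower than a perfect fifth, so the interval is diminished.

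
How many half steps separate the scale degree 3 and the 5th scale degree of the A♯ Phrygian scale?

The scale is A♯ B C♯ D♯ E♯ F♯ G♯.
C♯ up to E♯ is a major third — 4 semitones.

4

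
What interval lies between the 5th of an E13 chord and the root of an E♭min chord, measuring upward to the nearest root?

The 5th of E13 is B; the root of E♭min is E♭.
4 letter names make it a fourth; at 4 semitones (a half step narrower than perfect) the quality is diminished.

diminished 4th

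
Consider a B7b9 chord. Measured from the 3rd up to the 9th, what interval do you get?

Spelling the chord: B–D♯–F♯–A–C.
So we need the interval from D♯ up to C.
D♯ up to C is 9 semitones, a whole step narrower than a major seventh, so the interval is diminished.

diminished seventh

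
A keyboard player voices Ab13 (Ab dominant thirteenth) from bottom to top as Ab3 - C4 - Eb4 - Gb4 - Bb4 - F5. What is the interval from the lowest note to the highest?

major thirteenth

The outer voices are Ab3 and F5.
Counting 13 letters and 21 half steps from Ab gives a major thirteenth.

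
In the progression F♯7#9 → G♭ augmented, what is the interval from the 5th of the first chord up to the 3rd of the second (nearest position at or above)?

diminished seventh

F♯7#9 has C♯ as its 5th, and G♭ augmented has B♭ as its 3rd.
From C♯ to B♭: 9 semitones over a seventh = diminished.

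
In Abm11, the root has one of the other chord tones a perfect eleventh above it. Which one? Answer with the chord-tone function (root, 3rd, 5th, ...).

The chord tones of Abm11 are Ab–Cb–Eb–Gb–Bb–Db.
The root is Ab. A perfect eleventh above Ab is Db.
Db is the chord's 11th.

11th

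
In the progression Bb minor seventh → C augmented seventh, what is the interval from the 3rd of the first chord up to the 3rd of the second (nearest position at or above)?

A2

The 3rd of Bb minor seventh is Db; the 3rd of C augmented seventh is E.
Db up to E is 3 semitones, a half step wider than a major second, so the interval is augmented.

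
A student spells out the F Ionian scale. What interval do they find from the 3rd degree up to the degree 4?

minor second

F major: F G A Bb C D E.
So we need the interval from A up to Bb.
From A to Bb: 1 semitone over a second = minor.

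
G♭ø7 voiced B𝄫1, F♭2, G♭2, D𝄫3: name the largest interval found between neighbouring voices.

Adjacent intervals: B𝄫1→F♭2 = perfect fifth; F♭2→G♭2 = major second; G♭2→D𝄫3 = diminished fifth.
The largest is B𝄫1 to F♭2, a perfect fifth (7 semitones).

perfect fifth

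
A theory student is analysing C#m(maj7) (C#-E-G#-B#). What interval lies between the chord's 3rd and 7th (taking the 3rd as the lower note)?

That puts E below B#.
E up to B# is 8 semitones, a half step wider than a perfect fifth, so the interval is augmented.

augmented 5th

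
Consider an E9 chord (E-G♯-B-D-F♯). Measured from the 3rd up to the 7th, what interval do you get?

diminished fifth

3rd = G♯; 7th = D.
5 letter names make it a fifth; at 6 semitones (a half step narrower than perfect) the quality is diminished.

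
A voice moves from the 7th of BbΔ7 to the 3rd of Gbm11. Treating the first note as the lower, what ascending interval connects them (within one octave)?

diminished second

BbΔ7 has A as its 7th, and Gbm11 has Bbb as its 3rd.
A up to Bbb is 0 semitones, a whole step narrower than a major second, so the interval is diminished.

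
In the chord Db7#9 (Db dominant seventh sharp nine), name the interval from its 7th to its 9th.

augmented 3rd

Spelling the chord: Db, F, Ab, Cb, E.
That puts Cb below E.
Cb up to E is 5 semitones, a half step wider than a major third, so the interval is augmented.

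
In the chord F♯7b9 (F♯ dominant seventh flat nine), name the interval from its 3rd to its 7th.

d5

Spelling the chord: F♯ A♯ C♯ E G.
3rd = A♯; 7th = E.
5 letter names make it a fifth; at 6 semitones (a half step narrower than perfect) the quality is diminished.
This 3–7 tritone is the characteristic tension at the heart of the dominant sound.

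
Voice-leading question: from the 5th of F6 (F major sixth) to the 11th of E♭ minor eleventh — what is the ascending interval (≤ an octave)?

minor 6th

F6 (F major sixth) has C as its 5th, and E♭ minor eleventh has A♭ as its 11th.
C up to A♭ is 8 semitones, a half step narrower than a major sixth, so the interval is minor.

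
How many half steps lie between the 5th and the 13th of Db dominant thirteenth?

14

Db13 (Db dominant thirteenth) is spelled Db, F, Ab, Cb, Eb, Bb.
Ab to Bb is a major ninth: 14 semitones.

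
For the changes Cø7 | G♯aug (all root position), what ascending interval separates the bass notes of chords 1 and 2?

augmented 5th

The roots are C and G♯.
C up to G♯ is 8 semitones, a half step wider than a perfect fifth, so the interval is augmented.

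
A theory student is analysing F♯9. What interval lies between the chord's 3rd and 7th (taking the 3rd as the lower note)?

diminished 5th

F♯9: F♯–A♯–C♯–E–G♯.
That puts A♯ below E.
From A♯ to E: 6 semitones over a fifth = diminished.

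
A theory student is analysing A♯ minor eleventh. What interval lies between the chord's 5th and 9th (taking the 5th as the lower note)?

A♯m11 (A♯ minor eleventh) is spelled A♯–C♯–E♯–G♯–B♯–D♯.
That puts E♯ below B♯.
From E♯ to B♯ is 7 semitones, exactly the perfect fifth.

P5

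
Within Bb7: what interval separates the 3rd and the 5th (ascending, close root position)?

minor third

Bb dominant seventh is spelled Bb–D–F–Ab.
The 3rd is D and the 5th is F.
D up to F is 3 semitones, a half step narrower than a major third, so the interval is minor.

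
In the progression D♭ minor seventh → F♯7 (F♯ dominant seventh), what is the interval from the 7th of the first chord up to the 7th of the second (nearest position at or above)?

The 7th of D♭ minor seventh is C♭; the 7th of F♯7 (F♯ dominant seventh) is E.
3 letter names make it a third; at 5 semitones (a half step wider than major) the quality is augmented.

augmented 3rd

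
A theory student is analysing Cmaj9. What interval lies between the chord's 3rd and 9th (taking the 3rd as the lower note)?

Cmaj9: C, E, G, B, D.
That puts E below D.
7 letter names make it a seventh; at 10 semitones (a half step narrower than major) the quality is minor.

minor seventh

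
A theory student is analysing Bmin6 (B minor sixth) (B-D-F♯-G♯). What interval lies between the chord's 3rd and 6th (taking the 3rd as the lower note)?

So we need the interval from D up to G♯.
D up to G♯ is 6 semitones, a half step wider than a perfect fourth, so the interval is augmented.

augmented fourth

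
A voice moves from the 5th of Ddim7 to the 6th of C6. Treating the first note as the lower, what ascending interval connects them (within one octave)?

The 5th of Ddim7 is A♭; the 6th of C6 is A.
1 letter names make it a unison; at 1 semitone (a half step wider than perfect) the quality is augmented.

augmented 1st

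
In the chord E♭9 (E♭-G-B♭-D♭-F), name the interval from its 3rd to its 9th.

So we need the interval from G up to F.
G up to F is 10 semitones, a half step narrower than a major seventh, so the interval is minor.

m7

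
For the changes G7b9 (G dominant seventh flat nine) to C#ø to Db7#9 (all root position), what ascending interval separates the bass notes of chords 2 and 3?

The roots are C# and Db.
C# up to Db is 0 semitones, a whole step narrower than a major second, so the interval is diminished.

diminished second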